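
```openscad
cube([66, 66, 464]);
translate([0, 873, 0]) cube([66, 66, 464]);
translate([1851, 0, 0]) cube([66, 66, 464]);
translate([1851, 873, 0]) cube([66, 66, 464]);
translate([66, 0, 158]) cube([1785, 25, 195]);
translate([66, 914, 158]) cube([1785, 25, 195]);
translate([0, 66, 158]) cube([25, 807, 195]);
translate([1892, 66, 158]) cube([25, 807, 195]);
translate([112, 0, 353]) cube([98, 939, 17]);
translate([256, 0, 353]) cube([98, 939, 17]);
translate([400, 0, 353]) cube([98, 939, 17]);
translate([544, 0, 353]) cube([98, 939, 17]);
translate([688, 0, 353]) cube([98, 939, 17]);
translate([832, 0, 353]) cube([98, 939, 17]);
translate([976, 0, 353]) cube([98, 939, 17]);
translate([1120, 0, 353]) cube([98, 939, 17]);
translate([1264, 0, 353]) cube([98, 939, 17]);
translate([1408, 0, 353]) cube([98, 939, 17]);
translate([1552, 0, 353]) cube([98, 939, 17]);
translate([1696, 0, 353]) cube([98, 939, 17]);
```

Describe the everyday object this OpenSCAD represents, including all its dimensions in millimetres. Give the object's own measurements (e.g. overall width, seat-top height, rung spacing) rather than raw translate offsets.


A bed frame 1917 mm long (x) by 939 mm wide (y). Four 66×66 mm corner posts, 464 mm tall, at the corners of the footprint. Four rails of 25 mm thickness and 195 mm height run between adjacent posts with their undersides at z = 158 mm, their outer faces flush with the outside of the frame (the two x-running rails run between the posts' inner faces; the two y-running rails run between the posts' inner faces). 12 slats, each 98 mm wide (x) and 17 mm thick, lie across the top of the two x-running rails, running the full 939 mm width of the frame in y; along x they sit between the end posts with a 46 mm gap after the −x posts and between neighbouring slats, leaving 57 mm before the +x posts.


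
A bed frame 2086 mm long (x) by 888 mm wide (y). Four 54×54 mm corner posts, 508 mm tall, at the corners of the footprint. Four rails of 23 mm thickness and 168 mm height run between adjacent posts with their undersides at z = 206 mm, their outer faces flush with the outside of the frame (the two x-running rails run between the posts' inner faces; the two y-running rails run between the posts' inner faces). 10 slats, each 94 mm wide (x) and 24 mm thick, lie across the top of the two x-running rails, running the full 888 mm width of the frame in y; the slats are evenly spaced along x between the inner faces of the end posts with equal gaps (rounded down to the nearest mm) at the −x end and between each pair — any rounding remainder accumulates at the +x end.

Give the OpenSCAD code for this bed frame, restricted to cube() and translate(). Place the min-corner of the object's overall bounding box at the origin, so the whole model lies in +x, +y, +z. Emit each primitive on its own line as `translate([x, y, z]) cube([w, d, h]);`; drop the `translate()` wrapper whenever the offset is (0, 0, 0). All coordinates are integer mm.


// slat z = rail_z + rail_h = 206 + 168 = 374
// slat gap = ⌊(1978 − 10·94) / 11⌋ = 94
cube([54, 54, 508]);
translate([0, 834, 0]) cube([54, 54, 508]);
translate([2032, 0, 0]) cube([54, 54, 508]);
translate([2032, 834, 0]) cube([54, 54, 508]);
translate([54, 0, 206]) cube([1978, 23, 168]);
translate([54, 865, 206]) cube([1978, 23, 168]);
translate([0, 54, 206]) cube([23, 780, 168]);
translate([2063, 54, 206]) cube([23, 780, 168]);
translate([148, 0, 374]) cube([94, 888, 24]);
translate([336, 0, 374]) cube([94, 888, 24]);
translate([524, 0, 374]) cube([94, 888, 24]);
translate([712, 0, 374]) cube([94, 888, 24]);
translate([900, 0, 374]) cube([94, 888, 24]);
translate([1088, 0, 374]) cube([94, 888, 24]);
translate([1276, 0, 374]) cube([94, 888, 24]);
translate([1464, 0, 374]) cube([94, 888, 24]);
translate([1652, 0, 374]) cube([94, 888, 24]);
translate([1840, 0, 374]) cube([94, 888, 24]);


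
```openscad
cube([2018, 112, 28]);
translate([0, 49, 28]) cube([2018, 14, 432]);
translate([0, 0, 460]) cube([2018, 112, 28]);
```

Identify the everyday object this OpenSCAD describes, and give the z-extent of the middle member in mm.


An I-beam. The web height is 432 mm.

Two wide flanges with a thin centred web — an I-beam. Overall 488 mm minus two 28 mm flanges gives a web of 488 − 2·28 = 432 mm.


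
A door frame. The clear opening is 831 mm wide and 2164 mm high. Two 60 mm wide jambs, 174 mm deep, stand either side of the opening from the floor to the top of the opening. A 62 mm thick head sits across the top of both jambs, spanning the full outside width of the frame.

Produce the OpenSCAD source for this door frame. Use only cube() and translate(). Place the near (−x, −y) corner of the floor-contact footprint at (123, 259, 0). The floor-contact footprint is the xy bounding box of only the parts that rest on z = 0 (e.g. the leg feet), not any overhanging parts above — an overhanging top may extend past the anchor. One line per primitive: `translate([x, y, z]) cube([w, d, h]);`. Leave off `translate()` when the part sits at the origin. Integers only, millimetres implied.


translate([123, 259, 0]) cube([60, 174, 2164]);
translate([1014, 259, 0]) cube([60, 174, 2164]);
translate([123, 259, 2164]) cube([951, 174, 62]);


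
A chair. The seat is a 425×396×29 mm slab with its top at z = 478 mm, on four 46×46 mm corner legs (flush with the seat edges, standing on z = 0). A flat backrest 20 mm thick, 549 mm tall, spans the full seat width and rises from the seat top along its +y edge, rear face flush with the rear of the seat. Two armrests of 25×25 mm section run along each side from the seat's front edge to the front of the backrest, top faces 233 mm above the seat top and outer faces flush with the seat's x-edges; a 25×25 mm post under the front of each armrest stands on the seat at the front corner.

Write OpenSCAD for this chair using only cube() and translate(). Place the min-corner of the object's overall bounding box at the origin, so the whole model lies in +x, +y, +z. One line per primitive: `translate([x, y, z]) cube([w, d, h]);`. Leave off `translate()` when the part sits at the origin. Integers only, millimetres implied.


// leg_h = 478 - 29 = 449
// arm post h = 233 - 25 = 208
translate([0, 0, 449]) cube([425, 396, 29]);
cube([46, 46, 449]);
translate([379, 0, 0]) cube([46, 46, 449]);
translate([0, 350, 0]) cube([46, 46, 449]);
translate([379, 350, 0]) cube([46, 46, 449]);
translate([0, 376, 478]) cube([425, 20, 549]);
translate([0, 0, 686]) cube([25, 376, 25]);
translate([400, 0, 686]) cube([25, 376, 25]);
translate([0, 0, 478]) cube([25, 25, 208]);
translate([400, 0, 478]) cube([25, 25, 208]);


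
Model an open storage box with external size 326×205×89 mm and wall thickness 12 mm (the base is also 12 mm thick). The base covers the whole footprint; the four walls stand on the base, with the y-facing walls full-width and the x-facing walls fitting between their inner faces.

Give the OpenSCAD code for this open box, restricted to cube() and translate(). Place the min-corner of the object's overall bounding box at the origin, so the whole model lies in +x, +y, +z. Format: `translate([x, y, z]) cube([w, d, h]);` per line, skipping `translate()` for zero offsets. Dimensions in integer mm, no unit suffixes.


cube([326, 205, 12]);
translate([0, 0, 12]) cube([326, 12, 77]);
translate([0, 193, 12]) cube([326, 12, 77]);
translate([0, 12, 12]) cube([12, 181, 77]);
translate([314, 12, 12]) cube([12, 181, 77]);


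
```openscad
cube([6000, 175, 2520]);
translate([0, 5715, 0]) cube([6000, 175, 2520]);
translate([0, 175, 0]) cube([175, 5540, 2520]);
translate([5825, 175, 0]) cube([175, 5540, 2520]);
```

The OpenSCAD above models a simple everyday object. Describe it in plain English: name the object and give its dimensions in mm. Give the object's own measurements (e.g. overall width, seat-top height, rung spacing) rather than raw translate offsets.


The wall frame of a small rectangular building: four walls, each 2520 mm tall and 175 mm thick, enclosing a footprint 6000 mm (x) by 5890 mm (y) outside-to-outside, with no floor or roof. The front and back walls (the −y and +y sides) span the full width; the two side walls fit between them.


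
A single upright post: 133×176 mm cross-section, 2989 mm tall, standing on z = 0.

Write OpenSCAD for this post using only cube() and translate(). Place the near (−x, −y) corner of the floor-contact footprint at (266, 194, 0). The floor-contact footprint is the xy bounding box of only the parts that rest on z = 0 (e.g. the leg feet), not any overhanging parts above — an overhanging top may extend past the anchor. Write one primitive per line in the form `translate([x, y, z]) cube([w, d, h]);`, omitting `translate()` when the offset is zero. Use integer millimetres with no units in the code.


translate([266, 194, 0]) cube([133, 176, 2989]);


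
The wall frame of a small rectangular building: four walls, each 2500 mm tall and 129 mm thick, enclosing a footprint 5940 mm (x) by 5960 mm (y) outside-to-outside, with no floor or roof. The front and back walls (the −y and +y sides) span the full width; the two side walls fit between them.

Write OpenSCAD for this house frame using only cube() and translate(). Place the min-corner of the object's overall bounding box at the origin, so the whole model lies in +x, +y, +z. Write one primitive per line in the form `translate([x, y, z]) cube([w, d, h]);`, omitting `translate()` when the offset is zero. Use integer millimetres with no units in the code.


cube([5940, 129, 2500]);
translate([0, 5831, 0]) cube([5940, 129, 2500]);
translate([0, 129, 0]) cube([129, 5702, 2500]);
translate([5811, 129, 0]) cube([129, 5702, 2500]);


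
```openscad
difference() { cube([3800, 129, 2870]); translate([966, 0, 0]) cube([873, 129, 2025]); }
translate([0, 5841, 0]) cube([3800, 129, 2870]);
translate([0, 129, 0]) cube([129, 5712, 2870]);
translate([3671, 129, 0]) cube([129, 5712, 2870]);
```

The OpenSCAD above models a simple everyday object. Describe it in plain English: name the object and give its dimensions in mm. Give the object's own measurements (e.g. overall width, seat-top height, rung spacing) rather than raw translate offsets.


A single room: four walls, each 2870 mm tall and 129 mm thick, enclosing an outside footprint 3800×5970 mm (x × y), no floor or roof. The front and back walls (−y and +y sides) run the full x-width; the side walls fit between their inner faces. A door opening 873 mm wide and 2025 mm tall is cut through the front wall from the floor up, its −x edge 966 mm from the wall's −x end.


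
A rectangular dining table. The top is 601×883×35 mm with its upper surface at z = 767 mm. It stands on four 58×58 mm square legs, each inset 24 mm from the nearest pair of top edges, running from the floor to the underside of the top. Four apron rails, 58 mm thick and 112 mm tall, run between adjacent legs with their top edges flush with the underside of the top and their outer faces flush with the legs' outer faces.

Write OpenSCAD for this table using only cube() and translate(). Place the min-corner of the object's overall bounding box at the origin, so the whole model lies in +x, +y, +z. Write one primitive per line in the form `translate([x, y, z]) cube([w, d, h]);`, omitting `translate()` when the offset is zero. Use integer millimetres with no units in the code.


translate([0, 0, 732]) cube([601, 883, 35]);
translate([24, 24, 0]) cube([58, 58, 732]);
translate([519, 24, 0]) cube([58, 58, 732]);
translate([24, 801, 0]) cube([58, 58, 732]);
translate([519, 801, 0]) cube([58, 58, 732]);
translate([82, 24, 620]) cube([437, 58, 112]);
translate([82, 801, 620]) cube([437, 58, 112]);
translate([24, 82, 620]) cube([58, 719, 112]);
translate([519, 82, 620]) cube([58, 719, 112]);


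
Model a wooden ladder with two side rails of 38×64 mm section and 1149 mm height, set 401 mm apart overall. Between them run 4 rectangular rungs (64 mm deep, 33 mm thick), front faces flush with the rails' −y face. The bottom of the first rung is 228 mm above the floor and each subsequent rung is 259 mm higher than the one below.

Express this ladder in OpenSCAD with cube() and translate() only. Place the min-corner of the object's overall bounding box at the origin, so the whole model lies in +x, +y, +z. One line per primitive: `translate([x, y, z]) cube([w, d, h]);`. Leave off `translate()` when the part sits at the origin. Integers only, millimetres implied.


// rung span = 401 - 2*38 = 325
// rung[k] z = 228 + k*259
cube([38, 64, 1149]);
translate([363, 0, 0]) cube([38, 64, 1149]);
translate([38, 0, 228]) cube([325, 64, 33]);
translate([38, 0, 487]) cube([325, 64, 33]);
translate([38, 0, 746]) cube([325, 64, 33]);
translate([38, 0, 1005]) cube([325, 64, 33]);


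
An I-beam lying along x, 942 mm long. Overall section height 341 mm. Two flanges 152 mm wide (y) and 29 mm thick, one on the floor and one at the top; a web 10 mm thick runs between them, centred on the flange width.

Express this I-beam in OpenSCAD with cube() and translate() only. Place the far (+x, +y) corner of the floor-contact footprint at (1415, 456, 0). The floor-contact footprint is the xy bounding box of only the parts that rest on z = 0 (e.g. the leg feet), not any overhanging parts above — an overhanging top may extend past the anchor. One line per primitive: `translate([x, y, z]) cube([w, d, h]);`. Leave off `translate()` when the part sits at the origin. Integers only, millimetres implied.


translate([473, 304, 0]) cube([942, 152, 29]);
translate([473, 375, 29]) cube([942, 10, 283]);
translate([473, 304, 312]) cube([942, 152, 29]);


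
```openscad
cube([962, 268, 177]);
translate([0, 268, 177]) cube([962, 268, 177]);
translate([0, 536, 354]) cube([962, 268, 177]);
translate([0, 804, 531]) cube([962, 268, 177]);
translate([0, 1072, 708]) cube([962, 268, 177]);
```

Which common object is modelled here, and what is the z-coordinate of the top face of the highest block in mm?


A staircase. The total rise is 885 mm.

5 identical blocks, each offset up and back from the previous — a staircase. Each step is 177 mm tall and there are 5 of them, so the total rise is 5 × 177 = 885 mm.


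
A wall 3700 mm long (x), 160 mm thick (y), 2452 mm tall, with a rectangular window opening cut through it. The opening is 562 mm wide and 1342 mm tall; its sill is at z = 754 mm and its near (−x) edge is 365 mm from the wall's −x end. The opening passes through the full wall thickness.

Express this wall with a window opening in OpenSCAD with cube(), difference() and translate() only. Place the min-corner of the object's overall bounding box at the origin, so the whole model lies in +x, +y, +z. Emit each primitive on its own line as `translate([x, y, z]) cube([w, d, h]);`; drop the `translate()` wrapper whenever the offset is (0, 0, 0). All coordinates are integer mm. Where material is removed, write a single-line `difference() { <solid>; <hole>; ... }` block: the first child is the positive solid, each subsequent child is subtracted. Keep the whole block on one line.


difference() { cube([3700, 160, 2452]); translate([365, 0, 754]) cube([562, 160, 1342]); }


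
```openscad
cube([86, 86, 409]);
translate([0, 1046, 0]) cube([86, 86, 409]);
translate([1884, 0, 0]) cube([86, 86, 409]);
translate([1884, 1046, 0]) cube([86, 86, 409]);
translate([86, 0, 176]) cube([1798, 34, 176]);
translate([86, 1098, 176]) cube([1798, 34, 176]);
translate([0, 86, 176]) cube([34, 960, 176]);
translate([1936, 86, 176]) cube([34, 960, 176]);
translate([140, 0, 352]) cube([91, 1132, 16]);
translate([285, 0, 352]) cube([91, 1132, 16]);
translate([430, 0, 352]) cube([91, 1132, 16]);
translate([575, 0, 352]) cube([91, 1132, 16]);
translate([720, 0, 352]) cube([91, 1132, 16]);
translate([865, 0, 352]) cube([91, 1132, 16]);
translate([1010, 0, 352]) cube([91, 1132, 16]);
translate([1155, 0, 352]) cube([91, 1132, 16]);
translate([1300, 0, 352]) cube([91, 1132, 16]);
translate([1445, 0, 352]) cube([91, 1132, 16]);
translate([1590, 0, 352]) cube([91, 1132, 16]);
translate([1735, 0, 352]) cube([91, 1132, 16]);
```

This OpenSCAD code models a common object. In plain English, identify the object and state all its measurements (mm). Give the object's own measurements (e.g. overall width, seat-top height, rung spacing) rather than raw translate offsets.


A bed frame 1970 mm long (x) by 1132 mm wide (y). Four 86×86 mm corner posts, 409 mm tall, at the corners of the footprint. Four rails of 34 mm thickness and 176 mm height run between adjacent posts with their undersides at z = 176 mm, their outer faces flush with the outside of the frame (the two x-running rails run between the posts' inner faces; the two y-running rails run between the posts' inner faces). 12 slats, each 91 mm wide (x) and 16 mm thick, lie across the top of the two x-running rails, running the full 1132 mm width of the frame in y; along x they sit between the end posts with a 54 mm gap after the −x posts and between neighbouring slats, leaving 58 mm before the +x posts.


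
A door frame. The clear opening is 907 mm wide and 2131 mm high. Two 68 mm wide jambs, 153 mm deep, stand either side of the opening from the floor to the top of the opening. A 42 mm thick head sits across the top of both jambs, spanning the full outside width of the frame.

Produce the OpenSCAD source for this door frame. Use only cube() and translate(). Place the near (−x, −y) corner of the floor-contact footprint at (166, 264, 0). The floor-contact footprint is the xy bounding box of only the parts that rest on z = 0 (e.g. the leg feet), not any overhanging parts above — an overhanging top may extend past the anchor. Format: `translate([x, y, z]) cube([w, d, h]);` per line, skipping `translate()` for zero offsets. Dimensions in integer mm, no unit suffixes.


translate([166, 264, 0]) cube([68, 153, 2131]);
translate([1141, 264, 0]) cube([68, 153, 2131]);
translate([166, 264, 2131]) cube([1043, 153, 42]);


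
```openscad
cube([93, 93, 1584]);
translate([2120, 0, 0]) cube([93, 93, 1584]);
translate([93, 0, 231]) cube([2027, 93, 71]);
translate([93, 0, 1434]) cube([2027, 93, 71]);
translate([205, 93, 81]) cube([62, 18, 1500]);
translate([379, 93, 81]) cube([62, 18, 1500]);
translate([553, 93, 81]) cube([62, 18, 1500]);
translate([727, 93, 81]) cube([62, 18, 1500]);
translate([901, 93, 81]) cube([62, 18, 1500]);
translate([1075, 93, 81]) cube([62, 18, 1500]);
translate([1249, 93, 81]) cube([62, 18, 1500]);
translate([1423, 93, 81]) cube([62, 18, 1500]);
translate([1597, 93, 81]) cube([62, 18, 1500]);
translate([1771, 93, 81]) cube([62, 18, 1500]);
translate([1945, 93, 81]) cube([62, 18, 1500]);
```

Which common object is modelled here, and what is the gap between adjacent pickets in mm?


A fence section. The picket gap is 112 mm.

Two posts, two rails, 11 pickets — a fence section. Span 2027 mm holds 11 pickets of 62 mm with 12 equal gaps: ⌊(2027 − 11·62) / 12⌋ = 112 mm.


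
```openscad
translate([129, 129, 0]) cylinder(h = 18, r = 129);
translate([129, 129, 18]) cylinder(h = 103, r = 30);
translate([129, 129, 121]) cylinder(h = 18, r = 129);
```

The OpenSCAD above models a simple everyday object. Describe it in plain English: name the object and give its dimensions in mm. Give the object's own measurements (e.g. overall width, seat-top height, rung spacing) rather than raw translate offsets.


A spool: two coaxial disc flanges of radius 129 mm and thickness 18 mm, joined by a core cylinder of radius 30 mm and height 103 mm. The lower flange rests on z = 0 and the three cylinders share a vertical axis.


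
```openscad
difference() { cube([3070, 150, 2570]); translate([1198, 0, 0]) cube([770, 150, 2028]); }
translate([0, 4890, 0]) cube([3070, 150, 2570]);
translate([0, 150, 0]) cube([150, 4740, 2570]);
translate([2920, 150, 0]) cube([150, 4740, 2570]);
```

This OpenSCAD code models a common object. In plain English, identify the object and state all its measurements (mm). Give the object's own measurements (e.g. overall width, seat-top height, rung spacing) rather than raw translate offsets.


A single room: four walls, each 2570 mm tall and 150 mm thick, enclosing an outside footprint 3070×5040 mm (x × y), no floor or roof. The front and back walls (−y and +y sides) run the full x-width; the side walls fit between their inner faces. A door opening 770 mm wide and 2028 mm tall is cut through the front wall from the floor up, its −x edge 1198 mm from the wall's −x end.


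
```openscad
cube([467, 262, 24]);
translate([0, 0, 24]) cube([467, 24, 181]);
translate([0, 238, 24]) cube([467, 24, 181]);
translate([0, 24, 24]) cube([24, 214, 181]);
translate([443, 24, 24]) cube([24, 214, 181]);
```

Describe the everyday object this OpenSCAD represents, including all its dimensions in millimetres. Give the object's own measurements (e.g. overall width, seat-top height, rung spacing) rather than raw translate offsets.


An open-topped rectangular box: outside dimensions 467×262×205 mm, with a uniform wall and base thickness of 24 mm. The base is a full 467×262 slab on the floor; four walls sit on top of the base. The front and back walls (the −y and +y sides) span the full width; the two side walls fit between them.


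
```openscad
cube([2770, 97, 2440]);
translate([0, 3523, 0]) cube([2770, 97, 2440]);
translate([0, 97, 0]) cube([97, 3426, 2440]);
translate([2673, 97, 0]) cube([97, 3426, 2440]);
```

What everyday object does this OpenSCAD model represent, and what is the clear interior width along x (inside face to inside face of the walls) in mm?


A house (or room) frame. The interior width is 2576 mm.

Four 2440 mm walls enclosing a rectangle with no floor or roof — a room or house frame. Outside width is 2770 mm and wall thickness is 97 mm, so the interior width is 2770 − 2 × 97 = 2576 mm.


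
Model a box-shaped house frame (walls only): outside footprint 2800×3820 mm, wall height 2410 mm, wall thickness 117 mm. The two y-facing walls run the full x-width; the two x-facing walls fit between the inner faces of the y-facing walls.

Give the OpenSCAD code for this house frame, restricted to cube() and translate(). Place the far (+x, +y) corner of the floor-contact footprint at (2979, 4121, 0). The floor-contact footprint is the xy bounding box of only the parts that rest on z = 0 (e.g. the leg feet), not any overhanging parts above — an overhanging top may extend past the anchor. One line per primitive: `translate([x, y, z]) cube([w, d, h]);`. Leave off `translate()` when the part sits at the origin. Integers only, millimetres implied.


translate([179, 301, 0]) cube([2800, 117, 2410]);
translate([179, 4004, 0]) cube([2800, 117, 2410]);
translate([179, 418, 0]) cube([117, 3586, 2410]);
translate([2862, 418, 0]) cube([117, 3586, 2410]);


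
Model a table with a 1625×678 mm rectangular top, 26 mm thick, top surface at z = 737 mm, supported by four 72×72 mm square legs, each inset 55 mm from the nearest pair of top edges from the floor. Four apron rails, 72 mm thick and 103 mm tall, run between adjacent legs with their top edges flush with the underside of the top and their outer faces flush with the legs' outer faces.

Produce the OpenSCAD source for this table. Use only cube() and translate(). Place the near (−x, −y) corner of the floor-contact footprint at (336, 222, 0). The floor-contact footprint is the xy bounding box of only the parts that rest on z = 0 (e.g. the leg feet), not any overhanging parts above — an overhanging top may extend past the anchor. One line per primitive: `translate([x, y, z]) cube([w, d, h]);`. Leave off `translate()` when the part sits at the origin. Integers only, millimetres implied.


translate([281, 167, 711]) cube([1625, 678, 26]);
translate([336, 222, 0]) cube([72, 72, 711]);
translate([1779, 222, 0]) cube([72, 72, 711]);
translate([336, 718, 0]) cube([72, 72, 711]);
translate([1779, 718, 0]) cube([72, 72, 711]);
translate([408, 222, 608]) cube([1371, 72, 103]);
translate([408, 718, 608]) cube([1371, 72, 103]);
translate([336, 294, 608]) cube([72, 424, 103]);
translate([1779, 294, 608]) cube([72, 424, 103]);


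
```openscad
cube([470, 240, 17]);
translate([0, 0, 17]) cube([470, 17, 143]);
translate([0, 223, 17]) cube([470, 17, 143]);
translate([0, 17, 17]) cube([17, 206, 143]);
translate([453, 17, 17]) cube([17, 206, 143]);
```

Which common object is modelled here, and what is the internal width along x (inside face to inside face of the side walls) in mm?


An open box. The internal width is 436 mm.

A 470×240 base slab with four walls standing on it — an open box. The base is 470 mm wide and the walls are 17 mm thick, so the internal width is 470 − 2 × 17 = 436 mm.


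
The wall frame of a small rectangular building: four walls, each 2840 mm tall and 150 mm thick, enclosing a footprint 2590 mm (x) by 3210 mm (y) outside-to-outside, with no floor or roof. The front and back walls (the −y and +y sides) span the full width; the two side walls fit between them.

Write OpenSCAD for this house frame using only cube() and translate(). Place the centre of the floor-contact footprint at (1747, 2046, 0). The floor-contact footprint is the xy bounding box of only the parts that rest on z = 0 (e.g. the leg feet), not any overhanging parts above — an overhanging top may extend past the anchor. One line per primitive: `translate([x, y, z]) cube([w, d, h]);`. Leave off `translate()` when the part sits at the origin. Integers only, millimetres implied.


translate([452, 441, 0]) cube([2590, 150, 2840]);
translate([452, 3501, 0]) cube([2590, 150, 2840]);
translate([452, 591, 0]) cube([150, 2910, 2840]);
translate([2892, 591, 0]) cube([150, 2910, 2840]);


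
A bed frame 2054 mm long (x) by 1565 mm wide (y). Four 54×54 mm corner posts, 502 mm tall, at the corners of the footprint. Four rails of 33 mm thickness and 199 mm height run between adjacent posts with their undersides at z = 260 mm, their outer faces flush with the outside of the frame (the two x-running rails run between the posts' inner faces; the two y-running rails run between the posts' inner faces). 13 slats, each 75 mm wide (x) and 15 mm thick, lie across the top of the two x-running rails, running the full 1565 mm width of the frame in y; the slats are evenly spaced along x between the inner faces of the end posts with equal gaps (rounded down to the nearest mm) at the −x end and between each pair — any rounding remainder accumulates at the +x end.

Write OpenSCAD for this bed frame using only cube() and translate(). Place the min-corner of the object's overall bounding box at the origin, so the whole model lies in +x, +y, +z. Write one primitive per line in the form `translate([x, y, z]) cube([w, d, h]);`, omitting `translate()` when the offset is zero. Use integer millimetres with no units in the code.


cube([54, 54, 502]);
translate([0, 1511, 0]) cube([54, 54, 502]);
translate([2000, 0, 0]) cube([54, 54, 502]);
translate([2000, 1511, 0]) cube([54, 54, 502]);
translate([54, 0, 260]) cube([1946, 33, 199]);
translate([54, 1532, 260]) cube([1946, 33, 199]);
translate([0, 54, 260]) cube([33, 1457, 199]);
translate([2021, 54, 260]) cube([33, 1457, 199]);
translate([123, 0, 459]) cube([75, 1565, 15]);
translate([267, 0, 459]) cube([75, 1565, 15]);
translate([411, 0, 459]) cube([75, 1565, 15]);
translate([555, 0, 459]) cube([75, 1565, 15]);
translate([699, 0, 459]) cube([75, 1565, 15]);
translate([843, 0, 459]) cube([75, 1565, 15]);
translate([987, 0, 459]) cube([75, 1565, 15]);
translate([1131, 0, 459]) cube([75, 1565, 15]);
translate([1275, 0, 459]) cube([75, 1565, 15]);
translate([1419, 0, 459]) cube([75, 1565, 15]);
translate([1563, 0, 459]) cube([75, 1565, 15]);
translate([1707, 0, 459]) cube([75, 1565, 15]);
translate([1851, 0, 459]) cube([75, 1565, 15]);


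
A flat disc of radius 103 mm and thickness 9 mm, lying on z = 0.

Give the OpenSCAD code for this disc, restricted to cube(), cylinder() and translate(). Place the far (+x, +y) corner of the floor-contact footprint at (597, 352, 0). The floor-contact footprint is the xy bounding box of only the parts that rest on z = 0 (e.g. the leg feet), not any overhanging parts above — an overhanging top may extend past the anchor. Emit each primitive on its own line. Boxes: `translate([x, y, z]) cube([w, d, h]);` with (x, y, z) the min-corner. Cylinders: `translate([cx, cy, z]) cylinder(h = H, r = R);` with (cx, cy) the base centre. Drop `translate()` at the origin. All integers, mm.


translate([494, 249, 0]) cylinder(h = 9, r = 103);


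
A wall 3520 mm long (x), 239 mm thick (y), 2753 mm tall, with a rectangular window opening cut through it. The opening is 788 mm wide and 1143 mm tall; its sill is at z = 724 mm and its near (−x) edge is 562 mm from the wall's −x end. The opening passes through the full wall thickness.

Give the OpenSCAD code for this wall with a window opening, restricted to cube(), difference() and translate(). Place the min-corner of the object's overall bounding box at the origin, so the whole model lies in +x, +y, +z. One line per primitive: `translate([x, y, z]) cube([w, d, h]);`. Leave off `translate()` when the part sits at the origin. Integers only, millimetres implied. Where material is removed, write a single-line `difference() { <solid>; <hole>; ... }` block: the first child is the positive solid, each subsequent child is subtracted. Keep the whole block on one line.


difference() { cube([3520, 239, 2753]); translate([562, 0, 724]) cube([788, 239, 1143]); }


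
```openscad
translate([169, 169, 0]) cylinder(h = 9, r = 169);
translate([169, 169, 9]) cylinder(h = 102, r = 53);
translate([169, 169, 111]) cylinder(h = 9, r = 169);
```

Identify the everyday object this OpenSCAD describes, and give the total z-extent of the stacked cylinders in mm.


A spool. The overall height is 120 mm.

Three coaxial cylinders, large–small–large — a spool. Two 9 mm flanges and a 102 mm core give 9 + 102 + 9 = 120 mm.


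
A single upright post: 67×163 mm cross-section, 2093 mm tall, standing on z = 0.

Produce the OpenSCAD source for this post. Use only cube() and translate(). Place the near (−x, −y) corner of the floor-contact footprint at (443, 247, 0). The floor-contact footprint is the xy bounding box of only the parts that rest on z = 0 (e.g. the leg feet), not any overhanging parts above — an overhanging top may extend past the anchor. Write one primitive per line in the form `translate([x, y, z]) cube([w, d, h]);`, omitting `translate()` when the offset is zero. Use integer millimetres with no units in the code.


translate([443, 247, 0]) cube([67, 163, 2093]);


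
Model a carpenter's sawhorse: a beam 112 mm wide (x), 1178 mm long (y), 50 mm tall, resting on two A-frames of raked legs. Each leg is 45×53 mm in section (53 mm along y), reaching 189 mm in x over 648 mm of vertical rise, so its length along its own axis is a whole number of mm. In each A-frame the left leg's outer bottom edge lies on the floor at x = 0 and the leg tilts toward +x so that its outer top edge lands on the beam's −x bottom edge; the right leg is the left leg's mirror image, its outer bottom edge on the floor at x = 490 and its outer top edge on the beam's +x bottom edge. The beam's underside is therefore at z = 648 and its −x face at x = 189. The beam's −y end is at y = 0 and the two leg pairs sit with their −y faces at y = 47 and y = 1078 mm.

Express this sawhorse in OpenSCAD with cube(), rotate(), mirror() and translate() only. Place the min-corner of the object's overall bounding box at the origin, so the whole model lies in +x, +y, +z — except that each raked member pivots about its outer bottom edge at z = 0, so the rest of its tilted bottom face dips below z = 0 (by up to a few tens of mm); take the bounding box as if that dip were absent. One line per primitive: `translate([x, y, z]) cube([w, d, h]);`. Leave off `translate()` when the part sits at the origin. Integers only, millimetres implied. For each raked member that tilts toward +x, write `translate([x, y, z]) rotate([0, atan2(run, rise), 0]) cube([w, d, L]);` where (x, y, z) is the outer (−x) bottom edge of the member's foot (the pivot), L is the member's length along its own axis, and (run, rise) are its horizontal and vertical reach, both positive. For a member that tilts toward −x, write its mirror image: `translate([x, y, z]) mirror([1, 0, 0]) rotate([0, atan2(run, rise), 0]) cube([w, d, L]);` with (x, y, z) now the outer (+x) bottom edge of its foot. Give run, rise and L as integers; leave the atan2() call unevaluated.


translate([189, 0, 648]) cube([112, 1178, 50]);
translate([0, 47, 0]) rotate([0, atan2(189, 648), 0]) cube([45, 53, 675]);
translate([490, 47, 0]) mirror([1, 0, 0]) rotate([0, atan2(189, 648), 0]) cube([45, 53, 675]);
translate([0, 1078, 0]) rotate([0, atan2(189, 648), 0]) cube([45, 53, 675]);
translate([490, 1078, 0]) mirror([1, 0, 0]) rotate([0, atan2(189, 648), 0]) cube([45, 53, 675]);


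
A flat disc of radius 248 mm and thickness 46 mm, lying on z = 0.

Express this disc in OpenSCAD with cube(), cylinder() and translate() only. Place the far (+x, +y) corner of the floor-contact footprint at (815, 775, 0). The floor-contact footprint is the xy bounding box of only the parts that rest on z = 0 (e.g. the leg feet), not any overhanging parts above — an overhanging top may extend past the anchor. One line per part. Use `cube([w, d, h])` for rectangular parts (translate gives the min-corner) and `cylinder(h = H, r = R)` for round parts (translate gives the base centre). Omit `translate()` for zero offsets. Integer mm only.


translate([567, 527, 0]) cylinder(h = 46, r = 248);


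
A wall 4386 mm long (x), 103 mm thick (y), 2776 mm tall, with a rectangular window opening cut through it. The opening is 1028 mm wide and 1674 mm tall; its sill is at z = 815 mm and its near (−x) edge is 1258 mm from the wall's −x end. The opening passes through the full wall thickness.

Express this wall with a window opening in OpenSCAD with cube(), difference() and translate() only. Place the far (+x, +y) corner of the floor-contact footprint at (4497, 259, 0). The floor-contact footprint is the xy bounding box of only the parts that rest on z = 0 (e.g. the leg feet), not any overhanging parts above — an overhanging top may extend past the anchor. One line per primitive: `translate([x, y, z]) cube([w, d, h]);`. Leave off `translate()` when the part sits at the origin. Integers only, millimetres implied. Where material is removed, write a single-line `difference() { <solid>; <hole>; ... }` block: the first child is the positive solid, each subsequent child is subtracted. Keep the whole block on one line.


difference() { translate([111, 156, 0]) cube([4386, 103, 2776]); translate([1369, 156, 815]) cube([1028, 103, 1674]); }


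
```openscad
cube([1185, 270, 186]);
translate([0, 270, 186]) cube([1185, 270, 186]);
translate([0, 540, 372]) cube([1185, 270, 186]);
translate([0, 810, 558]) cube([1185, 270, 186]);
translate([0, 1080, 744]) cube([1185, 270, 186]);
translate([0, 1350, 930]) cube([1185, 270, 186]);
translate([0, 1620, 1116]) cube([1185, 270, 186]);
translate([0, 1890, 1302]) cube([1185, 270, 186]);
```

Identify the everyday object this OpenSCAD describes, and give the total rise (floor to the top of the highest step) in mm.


A staircase. The total rise is 1488 mm.

8 identical blocks, each offset up and back from the previous — a staircase. Each step is 186 mm tall and there are 8 of them, so the total rise is 8 × 186 = 1488 mm.


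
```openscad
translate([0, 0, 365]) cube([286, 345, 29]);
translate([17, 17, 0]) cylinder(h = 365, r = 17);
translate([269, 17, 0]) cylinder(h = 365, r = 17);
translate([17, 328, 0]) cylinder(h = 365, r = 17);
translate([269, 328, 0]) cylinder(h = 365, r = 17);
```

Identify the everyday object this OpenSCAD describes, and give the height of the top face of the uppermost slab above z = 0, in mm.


A stool. The seat height is 394 mm.

A 286×345×29 slab at z = 365 on four corner cylinders — a stool. The seat top is 365 + 29 = 394 mm.


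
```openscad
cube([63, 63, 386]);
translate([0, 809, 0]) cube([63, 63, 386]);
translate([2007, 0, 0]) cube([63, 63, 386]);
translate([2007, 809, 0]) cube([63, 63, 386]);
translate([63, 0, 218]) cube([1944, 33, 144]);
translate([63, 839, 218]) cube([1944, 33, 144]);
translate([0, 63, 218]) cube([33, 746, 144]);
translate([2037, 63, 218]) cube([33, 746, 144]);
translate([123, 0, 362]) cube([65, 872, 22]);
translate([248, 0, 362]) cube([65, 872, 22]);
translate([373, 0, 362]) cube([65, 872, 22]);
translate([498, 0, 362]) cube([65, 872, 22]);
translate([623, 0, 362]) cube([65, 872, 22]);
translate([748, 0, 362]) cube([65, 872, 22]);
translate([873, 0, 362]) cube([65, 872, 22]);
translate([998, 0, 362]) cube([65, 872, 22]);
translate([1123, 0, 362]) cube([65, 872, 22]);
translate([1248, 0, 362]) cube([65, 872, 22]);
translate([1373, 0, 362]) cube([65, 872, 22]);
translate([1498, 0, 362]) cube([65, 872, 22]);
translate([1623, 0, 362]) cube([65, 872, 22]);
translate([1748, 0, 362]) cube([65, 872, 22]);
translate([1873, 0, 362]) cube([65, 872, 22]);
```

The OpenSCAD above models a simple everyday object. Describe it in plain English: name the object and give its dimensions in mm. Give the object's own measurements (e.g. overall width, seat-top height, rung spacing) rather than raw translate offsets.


A bed frame 2070 mm long (x) by 872 mm wide (y). Four 63×63 mm corner posts, 386 mm tall, at the corners of the footprint. Four rails of 33 mm thickness and 144 mm height run between adjacent posts with their undersides at z = 218 mm, their outer faces flush with the outside of the frame (the two x-running rails run between the posts' inner faces; the two y-running rails run between the posts' inner faces). 15 slats, each 65 mm wide (x) and 22 mm thick, lie across the top of the two x-running rails, running the full 872 mm width of the frame in y; along x they sit between the end posts with a 60 mm gap after the −x posts and between neighbouring slats, leaving 69 mm before the +x posts.


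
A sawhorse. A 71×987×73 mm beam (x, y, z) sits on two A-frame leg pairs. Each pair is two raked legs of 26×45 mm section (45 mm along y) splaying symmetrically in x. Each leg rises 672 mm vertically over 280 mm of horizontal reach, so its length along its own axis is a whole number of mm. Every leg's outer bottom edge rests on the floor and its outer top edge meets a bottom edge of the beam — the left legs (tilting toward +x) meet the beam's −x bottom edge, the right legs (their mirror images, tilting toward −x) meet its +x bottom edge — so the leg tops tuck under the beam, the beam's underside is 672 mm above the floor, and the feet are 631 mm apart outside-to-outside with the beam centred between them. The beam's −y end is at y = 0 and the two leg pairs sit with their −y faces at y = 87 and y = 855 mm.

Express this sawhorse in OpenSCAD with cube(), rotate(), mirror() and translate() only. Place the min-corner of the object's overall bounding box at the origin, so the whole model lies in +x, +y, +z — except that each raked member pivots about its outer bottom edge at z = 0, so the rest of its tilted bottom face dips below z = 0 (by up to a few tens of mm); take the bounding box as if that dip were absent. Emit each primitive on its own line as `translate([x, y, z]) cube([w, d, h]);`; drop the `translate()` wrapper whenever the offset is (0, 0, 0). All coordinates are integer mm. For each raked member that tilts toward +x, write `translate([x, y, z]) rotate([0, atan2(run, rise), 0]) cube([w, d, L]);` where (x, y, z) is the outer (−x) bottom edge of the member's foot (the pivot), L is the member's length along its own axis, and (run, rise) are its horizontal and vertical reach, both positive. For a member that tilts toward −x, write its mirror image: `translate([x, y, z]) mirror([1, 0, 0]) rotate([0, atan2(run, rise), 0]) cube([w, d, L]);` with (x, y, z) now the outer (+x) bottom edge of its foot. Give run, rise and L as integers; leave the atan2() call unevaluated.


translate([280, 0, 672]) cube([71, 987, 73]);
translate([0, 87, 0]) rotate([0, atan2(280, 672), 0]) cube([26, 45, 728]);
translate([631, 87, 0]) mirror([1, 0, 0]) rotate([0, atan2(280, 672), 0]) cube([26, 45, 728]);
translate([0, 855, 0]) rotate([0, atan2(280, 672), 0]) cube([26, 45, 728]);
translate([631, 855, 0]) mirror([1, 0, 0]) rotate([0, atan2(280, 672), 0]) cube([26, 45, 728]);
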